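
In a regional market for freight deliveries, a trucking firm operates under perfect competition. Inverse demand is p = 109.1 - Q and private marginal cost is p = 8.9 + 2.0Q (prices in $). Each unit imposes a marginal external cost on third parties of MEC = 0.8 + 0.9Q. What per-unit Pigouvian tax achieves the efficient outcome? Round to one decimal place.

tax = $23.7 per unit

Social marginal cost = private MC + MEC = 9.7 + 2.9Q.
Set SMC = demand: 9.7 + 2.9Q = 109.1 - Q → Q* = 25.4872.
The Pigouvian tax equals MEC at Q*: 0.8 + 0.9×25.4872 = 23.7385.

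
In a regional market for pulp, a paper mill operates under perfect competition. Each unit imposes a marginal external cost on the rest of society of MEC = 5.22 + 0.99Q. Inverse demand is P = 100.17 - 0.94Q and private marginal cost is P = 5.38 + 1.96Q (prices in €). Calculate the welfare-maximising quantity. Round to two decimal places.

Q* = 23.03

Social marginal cost = private MC + MEC = 10.60 + 2.95Q.
Set SMC = demand: 10.60 + 2.95Q = 100.17 - 0.94Q → Q* = 23.0257.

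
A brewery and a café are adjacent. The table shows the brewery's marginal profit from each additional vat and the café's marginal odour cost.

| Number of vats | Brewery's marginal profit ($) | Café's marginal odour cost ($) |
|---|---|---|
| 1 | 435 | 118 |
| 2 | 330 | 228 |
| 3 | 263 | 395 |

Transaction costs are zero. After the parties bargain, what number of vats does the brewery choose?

Bargaining reaches the level where marginal profit last exceeds marginal odour cost.
That holds through level 2 (330 ≥ 228) but not at 3 (263 < 395).

2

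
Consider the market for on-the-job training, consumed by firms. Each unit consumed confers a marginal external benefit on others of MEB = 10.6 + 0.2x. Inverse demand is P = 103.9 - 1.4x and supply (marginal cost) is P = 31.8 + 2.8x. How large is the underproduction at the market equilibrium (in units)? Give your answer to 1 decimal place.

Market equilibrium (private): 31.8 + 2.8x = 103.9 - 1.4x → x_m = 17.1667.
Social marginal benefit = demand + MEB = 114.5 - 1.2x.
Set SMB = MC: 114.5 - 1.2x = 31.8 + 2.8x → x* = 20.6750.
Gap = |17.1667 − 20.6750| = 3.5083.

3.5 units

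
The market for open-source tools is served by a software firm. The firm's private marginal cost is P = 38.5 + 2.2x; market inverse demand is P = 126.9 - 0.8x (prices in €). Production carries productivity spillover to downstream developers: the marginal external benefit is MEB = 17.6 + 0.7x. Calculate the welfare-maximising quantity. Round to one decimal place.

x* = 46.1

Social marginal cost = private MC − MEB = 20.9 + 1.5x.
Set SMC = demand: 20.9 + 1.5x = 126.9 - 0.8x → x* = 46.0870.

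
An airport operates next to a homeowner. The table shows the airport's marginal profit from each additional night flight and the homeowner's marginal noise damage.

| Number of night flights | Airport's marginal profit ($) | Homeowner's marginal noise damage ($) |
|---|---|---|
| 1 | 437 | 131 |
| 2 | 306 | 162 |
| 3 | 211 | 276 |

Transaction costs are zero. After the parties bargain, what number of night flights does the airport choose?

2

Bargaining reaches the level where marginal profit last exceeds marginal noise damage.
That holds through level 2 (306 ≥ 162) but not at 3 (211 < 276).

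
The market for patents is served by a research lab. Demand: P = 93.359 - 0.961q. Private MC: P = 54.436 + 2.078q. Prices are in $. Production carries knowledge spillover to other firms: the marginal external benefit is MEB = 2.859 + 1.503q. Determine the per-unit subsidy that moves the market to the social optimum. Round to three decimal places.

subsidy = $43.743 per unit

Social marginal cost = private MC − MEB = 51.577 + 0.575q.
Set SMC = demand: 51.577 + 0.575q = 93.359 - 0.961q → q* = 27.2018.
The Pigouvian subsidy equals MEB at q*: 2.859 + 1.503×27.2018 = 43.7433.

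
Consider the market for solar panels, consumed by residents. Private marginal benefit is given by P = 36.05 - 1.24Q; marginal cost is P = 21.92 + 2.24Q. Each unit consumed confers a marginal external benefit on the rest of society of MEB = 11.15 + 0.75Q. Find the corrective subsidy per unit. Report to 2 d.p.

subsidy = 18.10 per unit

Social marginal benefit = demand + MEB = 47.20 - 0.49Q.
Set SMB = MC: 47.20 - 0.49Q = 21.92 + 2.24Q → Q* = 9.2601.
The Pigouvian subsidy equals MEB at Q*: 11.15 + 0.75×9.2601 = 18.0951.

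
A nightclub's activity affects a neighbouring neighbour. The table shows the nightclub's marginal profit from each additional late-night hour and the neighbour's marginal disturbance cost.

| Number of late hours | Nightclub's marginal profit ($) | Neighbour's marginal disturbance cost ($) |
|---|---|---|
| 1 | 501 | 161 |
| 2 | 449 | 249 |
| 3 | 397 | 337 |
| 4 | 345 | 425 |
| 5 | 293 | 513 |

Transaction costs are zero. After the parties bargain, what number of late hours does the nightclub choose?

3

Bargaining reaches the level where marginal profit last exceeds marginal disturbance cost.
That holds through level 3 (397 ≥ 337) but not at 4 (345 < 425).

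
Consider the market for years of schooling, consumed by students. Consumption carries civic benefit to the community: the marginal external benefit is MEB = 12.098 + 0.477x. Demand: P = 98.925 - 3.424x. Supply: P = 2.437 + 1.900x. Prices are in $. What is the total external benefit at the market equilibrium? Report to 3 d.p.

Market equilibrium (private): 2.437 + 1.900x = 98.925 - 3.424x → x_m = 18.1232.
Total external benefit = ∫₀^{x_m} (12.098 + 0.477x) dx = 12.098×18.1232 + ½×0.477×18.1232² = 297.5899.

$297.590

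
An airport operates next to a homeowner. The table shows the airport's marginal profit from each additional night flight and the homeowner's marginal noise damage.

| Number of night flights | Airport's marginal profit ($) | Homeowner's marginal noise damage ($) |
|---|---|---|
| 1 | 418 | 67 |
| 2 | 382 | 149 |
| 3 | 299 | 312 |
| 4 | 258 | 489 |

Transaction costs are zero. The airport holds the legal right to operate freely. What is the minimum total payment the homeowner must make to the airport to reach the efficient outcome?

$557

Left alone the airport would choose level 4 (marginal profit stays positive).
Efficient level: k* = 2 (marginal profit ≥ marginal noise damage through 2).
The homeowner must at least cover the airport's forgone profit from cutting 4→2: 299 + 258 = 557.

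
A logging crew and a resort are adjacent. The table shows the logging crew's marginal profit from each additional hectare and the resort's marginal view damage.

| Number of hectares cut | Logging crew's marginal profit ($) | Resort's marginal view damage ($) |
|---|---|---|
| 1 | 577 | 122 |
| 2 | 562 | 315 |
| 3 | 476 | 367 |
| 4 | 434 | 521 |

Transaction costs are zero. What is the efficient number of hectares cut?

Bargaining reaches the level where marginal profit last exceeds marginal view damage.
That holds through level 3 (476 ≥ 367) but not at 4 (434 < 521).

3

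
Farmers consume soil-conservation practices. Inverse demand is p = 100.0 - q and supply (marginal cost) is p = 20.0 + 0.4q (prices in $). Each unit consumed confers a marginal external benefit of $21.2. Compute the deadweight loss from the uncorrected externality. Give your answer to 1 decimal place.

Market equilibrium (private): 20.0 + 0.4q = 100.0 - q → q_m = 57.1429.
Social marginal benefit = demand + MEB = 121.2 - q.
Set SMB = MC: 121.2 - q = 20.0 + 0.4q → q* = 72.2857.
Height of the DWL triangle at q_m is SMB(q_m) − MC(q_m) = MEB(q_m) = 21.2000.
DWL = ½ × 15.1428 × 21.2000 = 160.5137.

DWL = $160.5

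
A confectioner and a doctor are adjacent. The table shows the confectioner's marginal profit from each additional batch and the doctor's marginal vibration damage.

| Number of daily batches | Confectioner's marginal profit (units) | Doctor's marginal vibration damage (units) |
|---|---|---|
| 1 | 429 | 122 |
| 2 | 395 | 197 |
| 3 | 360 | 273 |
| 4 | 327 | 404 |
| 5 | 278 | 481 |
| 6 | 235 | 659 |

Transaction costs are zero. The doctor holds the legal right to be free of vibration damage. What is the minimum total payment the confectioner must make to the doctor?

Efficient level: marginal profit ≥ marginal vibration damage through level 3, so k* = 3.
With the doctor holding the right, the confectioner must at least compensate total damage at k*: 122 + 197 + 273 = 592.

592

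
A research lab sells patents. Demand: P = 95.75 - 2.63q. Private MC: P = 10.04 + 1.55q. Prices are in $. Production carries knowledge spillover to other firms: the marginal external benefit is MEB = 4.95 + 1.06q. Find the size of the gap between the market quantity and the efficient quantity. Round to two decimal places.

8.55 units

Market equilibrium (private): 10.04 + 1.55q = 95.75 - 2.63q → q_m = 20.5048.
Social marginal cost = private MC − MEB = 5.09 + 0.49q.
Set SMC = demand: 5.09 + 0.49q = 95.75 - 2.63q → q* = 29.0577.
Gap = |20.5048 − 29.0577| = 8.5529.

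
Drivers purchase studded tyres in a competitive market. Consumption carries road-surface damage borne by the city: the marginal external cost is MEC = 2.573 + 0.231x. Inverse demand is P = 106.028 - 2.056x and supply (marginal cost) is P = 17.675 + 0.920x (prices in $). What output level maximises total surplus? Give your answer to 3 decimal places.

Social marginal benefit = demand − MEC = 103.455 - 2.287x.
Set SMB = MC: 103.455 - 2.287x = 17.675 + 0.920x → x* = 26.7477.

x* = 26.748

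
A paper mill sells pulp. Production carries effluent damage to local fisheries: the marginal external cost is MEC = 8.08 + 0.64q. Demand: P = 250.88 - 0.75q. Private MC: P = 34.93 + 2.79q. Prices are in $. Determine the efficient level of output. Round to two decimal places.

Social marginal cost = private MC + MEC = 43.01 + 3.43q.
Set SMC = demand: 43.01 + 3.43q = 250.88 - 0.75q → q* = 49.7297.

q* = 49.73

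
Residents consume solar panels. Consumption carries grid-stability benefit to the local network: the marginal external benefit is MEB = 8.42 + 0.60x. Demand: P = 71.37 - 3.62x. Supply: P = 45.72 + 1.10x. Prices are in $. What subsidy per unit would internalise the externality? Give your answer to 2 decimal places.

subsidy = $13.38 per unit

Social marginal benefit = demand + MEB = 79.79 - 3.02x.
Set SMB = MC: 79.79 - 3.02x = 45.72 + 1.10x → x* = 8.2694.
The Pigouvian subsidy equals MEB at x*: 8.42 + 0.60×8.2694 = 13.3816.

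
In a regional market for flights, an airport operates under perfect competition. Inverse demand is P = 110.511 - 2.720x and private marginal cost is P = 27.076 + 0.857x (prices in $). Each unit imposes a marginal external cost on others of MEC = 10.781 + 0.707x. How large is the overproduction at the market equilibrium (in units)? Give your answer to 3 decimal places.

Market equilibrium (private): 27.076 + 0.857x = 110.511 - 2.720x → x_m = 23.3254.
Social marginal cost = private MC + MEC = 37.857 + 1.564x.
Set SMC = demand: 37.857 + 1.564x = 110.511 - 2.720x → x* = 16.9594.
Gap = |23.3254 − 16.9594| = 6.3660.

6.366 units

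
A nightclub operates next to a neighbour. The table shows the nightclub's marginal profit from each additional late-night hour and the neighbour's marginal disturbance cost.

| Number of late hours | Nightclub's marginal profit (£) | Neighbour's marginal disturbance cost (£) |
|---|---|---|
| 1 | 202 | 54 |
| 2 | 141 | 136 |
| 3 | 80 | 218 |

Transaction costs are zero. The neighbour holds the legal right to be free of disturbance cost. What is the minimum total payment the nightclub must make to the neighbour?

£190

Efficient level: marginal profit ≥ marginal disturbance cost through level 2, so k* = 2.
With the neighbour holding the right, the nightclub must at least compensate total damage at k*: 54 + 136 = 190.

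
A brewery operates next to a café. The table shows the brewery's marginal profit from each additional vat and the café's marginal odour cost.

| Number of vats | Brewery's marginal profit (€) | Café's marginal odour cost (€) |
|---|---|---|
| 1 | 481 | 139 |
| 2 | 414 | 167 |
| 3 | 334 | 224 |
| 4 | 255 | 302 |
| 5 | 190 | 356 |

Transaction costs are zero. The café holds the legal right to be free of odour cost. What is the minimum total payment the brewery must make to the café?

Efficient level: marginal profit ≥ marginal odour cost through level 3, so k* = 3.
With the café holding the right, the brewery must at least compensate total damage at k*: 139 + 167 + 224 = 530.

€530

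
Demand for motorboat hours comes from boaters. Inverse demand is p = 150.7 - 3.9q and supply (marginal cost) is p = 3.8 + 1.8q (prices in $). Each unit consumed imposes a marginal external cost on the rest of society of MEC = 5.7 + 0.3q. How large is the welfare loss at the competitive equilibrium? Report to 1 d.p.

Market equilibrium (private): 3.8 + 1.8q = 150.7 - 3.9q → q_m = 25.7719.
Social marginal benefit = demand − MEC = 145.0 - 4.2q.
Set SMB = MC: 145.0 - 4.2q = 3.8 + 1.8q → q* = 23.5333.
Height of the DWL triangle at q_m is MC(q_m) − SMB(q_m) = MEC(q_m) = 13.4316.
DWL = ½ × 2.2386 × 13.4316 = 15.0340.

DWL = $15.0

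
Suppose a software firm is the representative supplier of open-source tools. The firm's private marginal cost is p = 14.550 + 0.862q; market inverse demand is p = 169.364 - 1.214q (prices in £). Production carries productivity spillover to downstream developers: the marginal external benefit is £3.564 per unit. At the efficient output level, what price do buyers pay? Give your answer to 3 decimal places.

P = £76.748

Social marginal cost = private MC − MEB = 10.986 + 0.862q.
Set SMC = demand: 10.986 + 0.862q = 169.364 - 1.214q → q* = 76.2900.
Consumer price on the demand curve at q*: 169.364 − 1.214×76.2900 = 76.7479.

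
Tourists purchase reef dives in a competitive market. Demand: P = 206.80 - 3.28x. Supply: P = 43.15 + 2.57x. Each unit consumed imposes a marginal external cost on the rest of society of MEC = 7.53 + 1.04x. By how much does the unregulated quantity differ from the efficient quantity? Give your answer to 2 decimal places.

Market equilibrium (private): 43.15 + 2.57x = 206.80 - 3.28x → x_m = 27.9744.
Social marginal benefit = demand − MEC = 199.27 - 4.32x.
Set SMB = MC: 199.27 - 4.32x = 43.15 + 2.57x → x* = 22.6589.
Gap = |27.9744 − 22.6589| = 5.3155.

5.32 units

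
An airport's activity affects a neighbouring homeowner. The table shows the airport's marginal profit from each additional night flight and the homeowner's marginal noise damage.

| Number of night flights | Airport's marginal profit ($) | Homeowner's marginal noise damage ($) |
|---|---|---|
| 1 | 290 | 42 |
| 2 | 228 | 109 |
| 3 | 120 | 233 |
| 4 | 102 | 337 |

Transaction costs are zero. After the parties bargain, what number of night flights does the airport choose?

Bargaining reaches the level where marginal profit last exceeds marginal noise damage.
That holds through level 2 (228 ≥ 109) but not at 3 (120 < 233).

2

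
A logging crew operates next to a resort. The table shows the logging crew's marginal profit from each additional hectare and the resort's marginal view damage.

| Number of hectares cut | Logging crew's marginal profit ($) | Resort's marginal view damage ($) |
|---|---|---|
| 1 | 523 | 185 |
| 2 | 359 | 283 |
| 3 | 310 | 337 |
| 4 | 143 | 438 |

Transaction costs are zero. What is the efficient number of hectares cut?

2

Bargaining reaches the level where marginal profit last exceeds marginal view damage.
That holds through level 2 (359 ≥ 283) but not at 3 (310 < 337).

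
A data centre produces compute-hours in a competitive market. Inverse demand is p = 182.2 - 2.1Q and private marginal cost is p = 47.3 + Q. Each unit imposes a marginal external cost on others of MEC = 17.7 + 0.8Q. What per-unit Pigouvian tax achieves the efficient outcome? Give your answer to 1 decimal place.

Social marginal cost = private MC + MEC = 65.0 + 1.8Q.
Set SMC = demand: 65.0 + 1.8Q = 182.2 - 2.1Q → Q* = 30.0513.
The Pigouvian tax equals MEC at Q*: 17.7 + 0.8×30.0513 = 41.7410.

tax = 41.7 per unit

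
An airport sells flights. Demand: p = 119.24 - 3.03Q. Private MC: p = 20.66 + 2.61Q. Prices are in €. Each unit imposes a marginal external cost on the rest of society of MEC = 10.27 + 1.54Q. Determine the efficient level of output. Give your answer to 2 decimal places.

Q* = 12.30

Social marginal cost = private MC + MEC = 30.93 + 4.15Q.
Set SMC = demand: 30.93 + 4.15Q = 119.24 - 3.03Q → Q* = 12.2994.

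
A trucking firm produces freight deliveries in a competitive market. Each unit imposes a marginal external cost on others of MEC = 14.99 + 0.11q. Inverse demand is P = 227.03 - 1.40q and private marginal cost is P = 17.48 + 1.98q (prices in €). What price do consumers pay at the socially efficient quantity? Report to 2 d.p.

P = €148.98

Social marginal cost = private MC + MEC = 32.47 + 2.09q.
Set SMC = demand: 32.47 + 2.09q = 227.03 - 1.40q → q* = 55.7479.
Consumer price on the demand curve at q*: 227.03 − 1.40×55.7479 = 148.9829.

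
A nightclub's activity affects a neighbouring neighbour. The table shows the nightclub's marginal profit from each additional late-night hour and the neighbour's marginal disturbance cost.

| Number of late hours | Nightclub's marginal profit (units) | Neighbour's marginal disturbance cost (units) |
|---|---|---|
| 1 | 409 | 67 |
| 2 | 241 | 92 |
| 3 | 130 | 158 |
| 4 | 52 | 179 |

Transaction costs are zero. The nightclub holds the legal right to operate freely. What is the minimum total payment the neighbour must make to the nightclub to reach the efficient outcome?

Left alone the nightclub would choose level 4 (marginal profit stays positive).
Efficient level: k* = 2 (marginal profit ≥ marginal disturbance cost through 2).
The neighbour must at least cover the nightclub's forgone profit from cutting 4→2: 130 + 52 = 182.

182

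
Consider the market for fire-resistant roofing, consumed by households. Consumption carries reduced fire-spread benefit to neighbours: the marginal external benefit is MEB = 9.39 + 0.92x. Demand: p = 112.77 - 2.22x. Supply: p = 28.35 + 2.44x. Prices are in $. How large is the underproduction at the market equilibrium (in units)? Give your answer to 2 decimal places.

6.97 units

Market equilibrium (private): 28.35 + 2.44x = 112.77 - 2.22x → x_m = 18.1159.
Social marginal benefit = demand + MEB = 122.16 - 1.30x.
Set SMB = MC: 122.16 - 1.30x = 28.35 + 2.44x → x* = 25.0829.
Gap = |18.1159 − 25.0829| = 6.9670.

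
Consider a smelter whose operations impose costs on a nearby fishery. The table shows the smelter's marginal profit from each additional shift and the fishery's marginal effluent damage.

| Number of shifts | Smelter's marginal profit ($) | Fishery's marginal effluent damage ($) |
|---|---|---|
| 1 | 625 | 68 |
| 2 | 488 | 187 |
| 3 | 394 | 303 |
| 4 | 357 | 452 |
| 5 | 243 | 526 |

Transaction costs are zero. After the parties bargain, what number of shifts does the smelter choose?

3

Bargaining reaches the level where marginal profit last exceeds marginal effluent damage.
That holds through level 3 (394 ≥ 303) but not at 4 (357 < 452).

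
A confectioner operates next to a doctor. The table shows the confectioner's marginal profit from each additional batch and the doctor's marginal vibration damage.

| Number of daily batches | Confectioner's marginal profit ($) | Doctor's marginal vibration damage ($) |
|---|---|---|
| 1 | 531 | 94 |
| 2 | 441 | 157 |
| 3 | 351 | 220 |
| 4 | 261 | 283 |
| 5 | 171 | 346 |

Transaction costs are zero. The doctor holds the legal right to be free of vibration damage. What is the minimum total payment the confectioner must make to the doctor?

$471

Efficient level: marginal profit ≥ marginal vibration damage through level 3, so k* = 3.
With the doctor holding the right, the confectioner must at least compensate total damage at k*: 94 + 157 + 220 = 471.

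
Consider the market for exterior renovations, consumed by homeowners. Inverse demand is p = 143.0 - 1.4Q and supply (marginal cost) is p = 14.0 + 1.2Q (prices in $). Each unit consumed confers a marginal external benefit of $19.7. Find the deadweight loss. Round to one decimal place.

DWL = $74.6

Market equilibrium (private): 14.0 + 1.2Q = 143.0 - 1.4Q → Q_m = 49.6154.
Social marginal benefit = demand + MEB = 162.7 - 1.4Q.
Set SMB = MC: 162.7 - 1.4Q = 14.0 + 1.2Q → Q* = 57.1923.
The loss is the area between SMB and MC from Q* to Q_m; with linear curves that's a triangle of height MEB(Q_m).
DWL = ½ × 7.5769 × 19.7000 = 74.6325.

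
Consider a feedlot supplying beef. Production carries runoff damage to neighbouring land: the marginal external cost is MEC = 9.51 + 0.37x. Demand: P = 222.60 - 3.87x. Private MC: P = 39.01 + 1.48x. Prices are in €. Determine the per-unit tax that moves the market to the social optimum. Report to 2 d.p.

Social marginal cost = private MC + MEC = 48.52 + 1.85x.
Set SMC = demand: 48.52 + 1.85x = 222.60 - 3.87x → x* = 30.4336.
The Pigouvian tax equals MEC at x*: 9.51 + 0.37×30.4336 = 20.7704.

tax = €20.77 per unit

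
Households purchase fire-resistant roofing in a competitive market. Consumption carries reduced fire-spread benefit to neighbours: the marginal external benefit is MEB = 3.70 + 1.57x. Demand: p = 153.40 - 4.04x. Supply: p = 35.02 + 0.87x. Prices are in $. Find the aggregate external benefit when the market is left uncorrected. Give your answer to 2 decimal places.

$545.52

Market equilibrium (private): 35.02 + 0.87x = 153.40 - 4.04x → x_m = 24.1100.
Total external benefit = ∫₀^{x_m} (3.70 + 1.57x) dx = 3.70×24.1100 + ½×1.57×24.1100² = 545.5213.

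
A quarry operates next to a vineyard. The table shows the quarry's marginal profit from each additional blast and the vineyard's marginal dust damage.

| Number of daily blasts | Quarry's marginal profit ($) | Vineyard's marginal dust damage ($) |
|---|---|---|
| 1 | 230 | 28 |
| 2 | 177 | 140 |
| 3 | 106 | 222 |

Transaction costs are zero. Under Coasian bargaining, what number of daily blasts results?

Bargaining reaches the level where marginal profit last exceeds marginal dust damage.
That holds through level 2 (177 ≥ 140) but not at 3 (106 < 222).

2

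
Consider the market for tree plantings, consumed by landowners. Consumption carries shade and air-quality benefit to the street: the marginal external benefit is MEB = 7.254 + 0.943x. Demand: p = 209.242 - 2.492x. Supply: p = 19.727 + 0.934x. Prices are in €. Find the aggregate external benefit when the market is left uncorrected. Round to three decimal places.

Market equilibrium (private): 19.727 + 0.934x = 209.242 - 2.492x → x_m = 55.3167.
Total external benefit = ∫₀^{x_m} (7.254 + 0.943x) dx = 7.254×55.3167 + ½×0.943×55.3167² = 1844.0278.

€1844.028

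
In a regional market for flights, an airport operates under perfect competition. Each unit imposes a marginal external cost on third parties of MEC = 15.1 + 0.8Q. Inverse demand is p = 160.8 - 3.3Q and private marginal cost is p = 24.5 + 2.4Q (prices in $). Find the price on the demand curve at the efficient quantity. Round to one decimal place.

P = $99.3

Social marginal cost = private MC + MEC = 39.6 + 3.2Q.
Set SMC = demand: 39.6 + 3.2Q = 160.8 - 3.3Q → Q* = 18.6462.
Consumer price on the demand curve at Q*: 160.8 − 3.3×18.6462 = 99.2675.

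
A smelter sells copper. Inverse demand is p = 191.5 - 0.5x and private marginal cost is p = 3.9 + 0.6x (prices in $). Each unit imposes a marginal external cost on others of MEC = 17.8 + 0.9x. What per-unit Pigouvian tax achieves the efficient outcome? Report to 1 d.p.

Social marginal cost = private MC + MEC = 21.7 + 1.5x.
Set SMC = demand: 21.7 + 1.5x = 191.5 - 0.5x → x* = 84.9000.
The Pigouvian tax equals MEC at x*: 17.8 + 0.9×84.9000 = 94.2100.

tax = $94.2 per unit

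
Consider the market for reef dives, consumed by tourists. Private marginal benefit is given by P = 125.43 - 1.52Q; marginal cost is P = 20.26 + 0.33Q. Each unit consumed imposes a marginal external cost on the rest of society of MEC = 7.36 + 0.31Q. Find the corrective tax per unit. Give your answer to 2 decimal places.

tax = 21.40 per unit

Social marginal benefit = demand − MEC = 118.07 - 1.83Q.
Set SMB = MC: 118.07 - 1.83Q = 20.26 + 0.33Q → Q* = 45.2824.
The Pigouvian tax equals MEC at Q*: 7.36 + 0.31×45.2824 = 21.3975.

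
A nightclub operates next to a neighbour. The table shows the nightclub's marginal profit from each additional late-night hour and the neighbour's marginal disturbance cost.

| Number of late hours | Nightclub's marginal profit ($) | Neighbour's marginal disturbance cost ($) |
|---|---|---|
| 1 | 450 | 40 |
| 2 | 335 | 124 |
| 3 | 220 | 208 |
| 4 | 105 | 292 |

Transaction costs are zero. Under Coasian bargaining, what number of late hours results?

3

Bargaining reaches the level where marginal profit last exceeds marginal disturbance cost.
That holds through level 3 (220 ≥ 208) but not at 4 (105 < 292).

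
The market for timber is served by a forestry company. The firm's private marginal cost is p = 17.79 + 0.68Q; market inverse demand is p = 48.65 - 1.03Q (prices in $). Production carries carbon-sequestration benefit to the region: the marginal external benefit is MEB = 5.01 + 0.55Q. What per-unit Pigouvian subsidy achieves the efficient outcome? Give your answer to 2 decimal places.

Social marginal cost = private MC − MEB = 12.78 + 0.13Q.
Set SMC = demand: 12.78 + 0.13Q = 48.65 - 1.03Q → Q* = 30.9224.
The Pigouvian subsidy equals MEB at Q*: 5.01 + 0.55×30.9224 = 22.0173.

subsidy = $22.02 per unit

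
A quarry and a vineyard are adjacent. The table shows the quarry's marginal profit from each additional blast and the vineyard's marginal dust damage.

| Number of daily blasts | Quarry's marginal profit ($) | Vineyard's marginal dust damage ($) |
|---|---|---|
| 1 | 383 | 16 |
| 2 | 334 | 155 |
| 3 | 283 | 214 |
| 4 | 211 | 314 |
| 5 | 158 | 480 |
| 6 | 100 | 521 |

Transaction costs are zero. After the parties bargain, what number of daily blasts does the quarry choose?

Bargaining reaches the level where marginal profit last exceeds marginal dust damage.
That holds through level 3 (283 ≥ 214) but not at 4 (211 < 314).

3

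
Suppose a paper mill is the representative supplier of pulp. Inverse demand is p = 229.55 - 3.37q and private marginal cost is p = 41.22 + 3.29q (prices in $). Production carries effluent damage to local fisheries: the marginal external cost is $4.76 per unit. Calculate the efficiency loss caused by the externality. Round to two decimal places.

DWL = $1.70

Market equilibrium (private): 41.22 + 3.29q = 229.55 - 3.37q → q_m = 28.2778.
Social marginal cost = private MC + MEC = 45.98 + 3.29q.
Set SMC = demand: 45.98 + 3.29q = 229.55 - 3.37q → q* = 27.5631.
The welfare-loss triangle has base |q_m − q*| and height MEC(q_m) (the vertical gap between SMC and demand is zero at q* and MEC at q_m).
DWL = ½ × 0.7147 × 4.7600 = 1.7010.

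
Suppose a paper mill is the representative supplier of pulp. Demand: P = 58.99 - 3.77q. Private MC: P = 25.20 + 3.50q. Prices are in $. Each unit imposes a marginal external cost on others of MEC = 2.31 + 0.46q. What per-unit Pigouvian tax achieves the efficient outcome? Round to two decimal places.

tax = $4.18 per unit

Social marginal cost = private MC + MEC = 27.51 + 3.96q.
Set SMC = demand: 27.51 + 3.96q = 58.99 - 3.77q → q* = 4.0724.
The Pigouvian tax equals MEC at q*: 2.31 + 0.46×4.0724 = 4.1833.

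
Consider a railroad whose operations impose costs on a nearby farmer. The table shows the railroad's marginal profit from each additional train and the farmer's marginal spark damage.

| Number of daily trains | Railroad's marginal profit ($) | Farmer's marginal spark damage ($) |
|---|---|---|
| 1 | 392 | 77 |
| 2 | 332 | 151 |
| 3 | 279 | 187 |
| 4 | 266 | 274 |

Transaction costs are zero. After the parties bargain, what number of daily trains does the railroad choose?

3

Bargaining reaches the level where marginal profit last exceeds marginal spark damage.
That holds through level 3 (279 ≥ 187) but not at 4 (266 < 274).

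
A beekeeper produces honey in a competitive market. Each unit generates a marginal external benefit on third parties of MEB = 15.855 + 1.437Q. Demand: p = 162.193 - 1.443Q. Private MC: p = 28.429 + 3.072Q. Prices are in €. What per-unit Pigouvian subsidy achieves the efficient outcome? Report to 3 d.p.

subsidy = €85.706 per unit

Social marginal cost = private MC − MEB = 12.574 + 1.635Q.
Set SMC = demand: 12.574 + 1.635Q = 162.193 - 1.443Q → Q* = 48.6092.
The Pigouvian subsidy equals MEB at Q*: 15.855 + 1.437×48.6092 = 85.7064.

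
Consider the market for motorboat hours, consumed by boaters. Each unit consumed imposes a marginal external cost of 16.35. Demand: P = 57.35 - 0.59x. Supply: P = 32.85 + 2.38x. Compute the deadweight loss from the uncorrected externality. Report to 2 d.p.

Market equilibrium (private): 32.85 + 2.38x = 57.35 - 0.59x → x_m = 8.2492.
Social marginal benefit = demand − MEC = 41.00 - 0.59x.
Set SMB = MC: 41.00 - 0.59x = 32.85 + 2.38x → x* = 2.7441.
Height of the DWL triangle at x_m is MC(x_m) − SMB(x_m) = MEC(x_m) = 16.3500.
DWL = ½ × 5.5051 × 16.3500 = 45.0042.

DWL = 45.00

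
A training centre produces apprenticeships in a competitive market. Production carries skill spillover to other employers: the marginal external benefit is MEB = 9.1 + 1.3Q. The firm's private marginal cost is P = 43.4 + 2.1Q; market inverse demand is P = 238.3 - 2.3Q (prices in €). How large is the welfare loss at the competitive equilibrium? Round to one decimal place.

Market equilibrium (private): 43.4 + 2.1Q = 238.3 - 2.3Q → Q_m = 44.2955.
Social marginal cost = private MC − MEB = 34.3 + 0.8Q.
Set SMC = demand: 34.3 + 0.8Q = 238.3 - 2.3Q → Q* = 65.8065.
The welfare-loss triangle has base |Q_m − Q*| and height MEB(Q_m) (the vertical gap between SMC and demand is zero at Q* and MEB at Q_m).
DWL = ½ × 21.5110 × 66.6841 = 717.2208.

DWL = €717.2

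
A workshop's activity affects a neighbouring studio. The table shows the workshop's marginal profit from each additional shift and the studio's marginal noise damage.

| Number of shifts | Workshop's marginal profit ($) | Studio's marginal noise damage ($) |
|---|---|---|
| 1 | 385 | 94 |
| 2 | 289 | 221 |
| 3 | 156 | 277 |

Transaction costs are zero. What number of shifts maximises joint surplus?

2

Bargaining reaches the level where marginal profit last exceeds marginal noise damage.
That holds through level 2 (289 ≥ 221) but not at 3 (156 < 277).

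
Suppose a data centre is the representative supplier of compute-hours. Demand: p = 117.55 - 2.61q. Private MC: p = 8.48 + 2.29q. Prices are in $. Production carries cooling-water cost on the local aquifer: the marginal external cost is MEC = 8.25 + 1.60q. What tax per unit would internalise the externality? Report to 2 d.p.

Social marginal cost = private MC + MEC = 16.73 + 3.89q.
Set SMC = demand: 16.73 + 3.89q = 117.55 - 2.61q → q* = 15.5108.
The Pigouvian tax equals MEC at q*: 8.25 + 1.60×15.5108 = 33.0673.

tax = $33.07 per unit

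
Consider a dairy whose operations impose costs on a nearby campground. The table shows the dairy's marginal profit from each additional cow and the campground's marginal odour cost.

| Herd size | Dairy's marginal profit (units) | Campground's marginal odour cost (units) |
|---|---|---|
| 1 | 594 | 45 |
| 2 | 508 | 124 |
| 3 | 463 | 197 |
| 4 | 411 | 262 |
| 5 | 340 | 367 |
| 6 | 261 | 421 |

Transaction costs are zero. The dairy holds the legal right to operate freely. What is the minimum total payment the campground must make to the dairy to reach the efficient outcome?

601

Left alone the dairy would choose level 6 (marginal profit stays positive).
Efficient level: k* = 4 (marginal profit ≥ marginal odour cost through 4).
The campground must at least cover the dairy's forgone profit from cutting 6→4: 340 + 261 = 601.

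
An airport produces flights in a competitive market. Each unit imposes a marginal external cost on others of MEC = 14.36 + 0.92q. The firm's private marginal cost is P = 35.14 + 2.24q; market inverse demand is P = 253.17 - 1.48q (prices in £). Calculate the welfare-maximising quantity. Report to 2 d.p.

Social marginal cost = private MC + MEC = 49.50 + 3.16q.
Set SMC = demand: 49.50 + 3.16q = 253.17 - 1.48q → q* = 43.8944.

q* = 43.89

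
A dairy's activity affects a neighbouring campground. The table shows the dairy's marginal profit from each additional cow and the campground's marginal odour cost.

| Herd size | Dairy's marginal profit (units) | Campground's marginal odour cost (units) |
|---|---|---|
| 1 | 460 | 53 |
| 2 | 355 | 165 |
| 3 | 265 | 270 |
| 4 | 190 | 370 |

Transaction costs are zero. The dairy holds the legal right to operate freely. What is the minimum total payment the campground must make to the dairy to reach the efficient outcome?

455

Left alone the dairy would choose level 4 (marginal profit stays positive).
Efficient level: k* = 2 (marginal profit ≥ marginal odour cost through 2).
The campground must at least cover the dairy's forgone profit from cutting 4→2: 265 + 190 = 455.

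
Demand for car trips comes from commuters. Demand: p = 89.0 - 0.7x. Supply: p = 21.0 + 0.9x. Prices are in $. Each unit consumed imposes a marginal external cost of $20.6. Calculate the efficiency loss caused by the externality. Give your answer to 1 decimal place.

DWL = $132.6

Market equilibrium (private): 21.0 + 0.9x = 89.0 - 0.7x → x_m = 42.5000.
Social marginal benefit = demand − MEC = 68.4 - 0.7x.
Set SMB = MC: 68.4 - 0.7x = 21.0 + 0.9x → x* = 29.6250.
Between x* and x_m the wedge MC − SMB runs linearly from 0 to MEC(x_m), so the loss is a triangle.
DWL = ½ × 12.8750 × 20.6000 = 132.6125.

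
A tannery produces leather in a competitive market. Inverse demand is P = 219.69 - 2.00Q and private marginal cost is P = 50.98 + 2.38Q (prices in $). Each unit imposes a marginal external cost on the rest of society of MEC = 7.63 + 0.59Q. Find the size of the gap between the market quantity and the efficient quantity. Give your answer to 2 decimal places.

6.11 units

Market equilibrium (private): 50.98 + 2.38Q = 219.69 - 2.00Q → Q_m = 38.5183.
Social marginal cost = private MC + MEC = 58.61 + 2.97Q.
Set SMC = demand: 58.61 + 2.97Q = 219.69 - 2.00Q → Q* = 32.4105.
Gap = |38.5183 − 32.4105| = 6.1078.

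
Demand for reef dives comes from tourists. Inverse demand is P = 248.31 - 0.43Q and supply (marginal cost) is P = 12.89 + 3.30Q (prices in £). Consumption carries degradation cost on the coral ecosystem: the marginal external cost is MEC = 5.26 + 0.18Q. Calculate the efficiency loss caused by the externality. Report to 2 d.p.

DWL = £35.33

Market equilibrium (private): 12.89 + 3.30Q = 248.31 - 0.43Q → Q_m = 63.1153.
Social marginal benefit = demand − MEC = 243.05 - 0.61Q.
Set SMB = MC: 243.05 - 0.61Q = 12.89 + 3.30Q → Q* = 58.8645.
The welfare-loss triangle has base |Q_m − Q*| and height MEC(Q_m) (the vertical gap between SMB and MC is zero at Q* and MEC at Q_m).
DWL = ½ × 4.2508 × 16.6208 = 35.3258.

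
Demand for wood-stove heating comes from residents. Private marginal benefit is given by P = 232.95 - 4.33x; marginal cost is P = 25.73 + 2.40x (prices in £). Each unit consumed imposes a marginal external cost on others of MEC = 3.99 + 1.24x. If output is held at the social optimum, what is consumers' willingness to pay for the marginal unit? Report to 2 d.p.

P = £122.54

Social marginal benefit = demand − MEC = 228.96 - 5.57x.
Set SMB = MC: 228.96 - 5.57x = 25.73 + 2.40x → x* = 25.4994.
Consumer price on the demand curve at x*: 232.95 − 4.33×25.4994 = 122.5376.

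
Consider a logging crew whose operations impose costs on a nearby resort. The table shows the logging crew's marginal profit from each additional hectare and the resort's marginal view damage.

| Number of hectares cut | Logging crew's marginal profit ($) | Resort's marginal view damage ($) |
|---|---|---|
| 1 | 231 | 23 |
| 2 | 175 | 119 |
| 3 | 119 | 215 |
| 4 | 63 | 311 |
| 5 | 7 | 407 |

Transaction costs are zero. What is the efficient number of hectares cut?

Bargaining reaches the level where marginal profit last exceeds marginal view damage.
That holds through level 2 (175 ≥ 119) but not at 3 (119 < 215).

2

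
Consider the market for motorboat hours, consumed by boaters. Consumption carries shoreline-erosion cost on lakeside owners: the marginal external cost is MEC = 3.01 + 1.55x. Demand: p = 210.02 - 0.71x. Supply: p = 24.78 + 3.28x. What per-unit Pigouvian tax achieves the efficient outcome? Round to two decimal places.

tax = 53.99 per unit

Social marginal benefit = demand − MEC = 207.01 - 2.26x.
Set SMB = MC: 207.01 - 2.26x = 24.78 + 3.28x → x* = 32.8935.
The Pigouvian tax equals MEC at x*: 3.01 + 1.55×32.8935 = 53.9949.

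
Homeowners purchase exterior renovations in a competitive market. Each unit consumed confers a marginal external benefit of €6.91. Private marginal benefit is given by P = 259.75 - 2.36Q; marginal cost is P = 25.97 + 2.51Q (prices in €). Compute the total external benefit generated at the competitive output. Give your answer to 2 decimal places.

€331.71

Market equilibrium (private): 25.97 + 2.51Q = 259.75 - 2.36Q → Q_m = 48.0041.
Total external benefit = MEB × Q_m = 6.91 × 48.0041 = 331.7083.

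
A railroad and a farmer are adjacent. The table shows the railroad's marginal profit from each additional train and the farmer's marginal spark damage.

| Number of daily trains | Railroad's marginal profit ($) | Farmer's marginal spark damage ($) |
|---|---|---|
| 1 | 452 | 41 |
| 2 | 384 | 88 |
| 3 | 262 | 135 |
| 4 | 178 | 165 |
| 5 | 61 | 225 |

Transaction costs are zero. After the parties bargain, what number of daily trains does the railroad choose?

4

Bargaining reaches the level where marginal profit last exceeds marginal spark damage.
That holds through level 4 (178 ≥ 165) but not at 5 (61 < 225).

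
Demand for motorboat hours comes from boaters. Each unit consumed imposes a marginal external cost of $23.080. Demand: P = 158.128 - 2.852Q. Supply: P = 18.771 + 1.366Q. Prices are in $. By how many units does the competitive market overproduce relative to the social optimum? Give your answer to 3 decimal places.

5.472 units

Market equilibrium (private): 18.771 + 1.366Q = 158.128 - 2.852Q → Q_m = 33.0386.
Social marginal benefit = demand − MEC = 135.048 - 2.852Q.
Set SMB = MC: 135.048 - 2.852Q = 18.771 + 1.366Q → Q* = 27.5669.
Gap = |33.0386 − 27.5669| = 5.4717.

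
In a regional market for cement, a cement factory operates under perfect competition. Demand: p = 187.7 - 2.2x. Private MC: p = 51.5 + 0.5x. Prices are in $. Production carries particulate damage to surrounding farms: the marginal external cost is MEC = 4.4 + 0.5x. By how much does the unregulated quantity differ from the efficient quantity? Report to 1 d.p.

9.3 units

Market equilibrium (private): 51.5 + 0.5x = 187.7 - 2.2x → x_m = 50.4444.
Social marginal cost = private MC + MEC = 55.9 + x.
Set SMC = demand: 55.9 + x = 187.7 - 2.2x → x* = 41.1875.
Gap = |50.4444 − 41.1875| = 9.2569.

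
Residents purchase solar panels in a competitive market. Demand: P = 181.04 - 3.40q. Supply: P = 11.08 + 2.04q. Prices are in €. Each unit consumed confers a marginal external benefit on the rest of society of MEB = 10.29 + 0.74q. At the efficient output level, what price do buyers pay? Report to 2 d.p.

Social marginal benefit = demand + MEB = 191.33 - 2.66q.
Set SMB = MC: 191.33 - 2.66q = 11.08 + 2.04q → q* = 38.3511.
Consumer price on the demand curve at q*: 181.04 − 3.40×38.3511 = 50.6463.

P = €50.65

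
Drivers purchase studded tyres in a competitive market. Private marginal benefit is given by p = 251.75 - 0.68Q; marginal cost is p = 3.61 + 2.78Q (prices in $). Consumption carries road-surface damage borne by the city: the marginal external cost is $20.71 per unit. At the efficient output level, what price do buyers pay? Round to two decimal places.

P = $207.05

Social marginal benefit = demand − MEC = 231.04 - 0.68Q.
Set SMB = MC: 231.04 - 0.68Q = 3.61 + 2.78Q → Q* = 65.7312.
Consumer price on the demand curve at Q*: 251.75 − 0.68×65.7312 = 207.0528.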